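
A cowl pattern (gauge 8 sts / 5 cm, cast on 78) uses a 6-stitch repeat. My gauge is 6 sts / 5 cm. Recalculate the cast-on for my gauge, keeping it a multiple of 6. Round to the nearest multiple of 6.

78 × 6 / 8 = 58.50.
Nearest multiple of 6: 60.

Cast on 60 stitches.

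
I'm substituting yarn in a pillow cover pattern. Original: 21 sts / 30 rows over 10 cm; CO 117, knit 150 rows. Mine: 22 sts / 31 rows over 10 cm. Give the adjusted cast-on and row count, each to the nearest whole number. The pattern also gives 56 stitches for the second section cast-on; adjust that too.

Cast on 123 stitches; work 155 rows; second section cast-on 59 stitches.

Stitches: 117 × 22/21 = 122.57 → 123.
Rows: 150 × 31/30 = 155.00 → 155.
second section cast-on: 56 × 22/21 = 58.67 → 59.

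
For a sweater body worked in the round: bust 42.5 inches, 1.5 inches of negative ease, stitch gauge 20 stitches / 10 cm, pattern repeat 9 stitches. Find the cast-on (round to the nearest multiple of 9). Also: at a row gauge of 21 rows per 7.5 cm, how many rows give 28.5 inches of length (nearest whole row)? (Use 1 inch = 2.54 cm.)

Finished = 42.5 − 1.5 = 41 inches.
41 inches × 2.54 = 104.14 cm.
20/10 = 2 sts per cm; 104.14 × 2 = 208.28 sts.
Nearest multiple of 9 → 207.
28.5 inches = 72.39 cm; × 2.8 = 202.69 → 203 rows.

Cast on 207 stitches; work 203 rows.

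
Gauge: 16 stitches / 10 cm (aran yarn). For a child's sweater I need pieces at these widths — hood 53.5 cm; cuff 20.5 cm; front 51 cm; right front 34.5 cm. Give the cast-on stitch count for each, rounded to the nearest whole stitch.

hood 86; cuff 33; front 82; right front 55.

Rate = 16/10 = 1.6 sts per cm.
hood: 53.5 × 1.6 = 85.60 → 86.
cuff: 20.5 × 1.6 = 32.80 → 33.
front: 51 × 1.6 = 81.60 → 82.
right front: 34.5 × 1.6 = 55.20 → 55.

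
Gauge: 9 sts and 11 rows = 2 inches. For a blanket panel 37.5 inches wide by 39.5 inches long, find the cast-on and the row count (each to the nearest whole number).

Cast on 169 stitches and work 217 rows.

Stitch gauge = 9/2 = 4.5 sts/in; 37.5 × 4.5 = 168.75 → 169 sts.
Row gauge = 11/2 = 5.5 rows/in; 39.5 × 5.5 = 217.25 → 217 rows.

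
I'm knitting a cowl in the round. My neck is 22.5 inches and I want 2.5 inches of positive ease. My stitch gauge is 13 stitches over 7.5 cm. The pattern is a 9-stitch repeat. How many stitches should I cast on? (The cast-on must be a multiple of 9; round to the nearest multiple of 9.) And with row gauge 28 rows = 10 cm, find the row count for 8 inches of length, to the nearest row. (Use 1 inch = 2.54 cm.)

Finished = 22.5 + 2.5 = 25 inches.
25 inches × 2.54 = 63.50 cm.
13/7.5 = 1.733 sts per cm; 63.50 × 1.733 = 110.07 sts.
Nearest multiple of 9 → 108.
8 inches = 20.32 cm; × 2.8 = 56.90 → 57 rows.

Cast on 108 stitches; work 57 rows.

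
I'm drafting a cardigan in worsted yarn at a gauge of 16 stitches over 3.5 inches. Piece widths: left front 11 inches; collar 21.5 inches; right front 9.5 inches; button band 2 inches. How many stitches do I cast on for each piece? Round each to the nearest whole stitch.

left front 50; collar 98; right front 43; button band 9.

Rate = 16/3.5 = 4.571 sts per in.
left front: 11 × 4.571 = 50.29 → 50.
collar: 21.5 × 4.571 = 98.29 → 98.
right front: 9.5 × 4.571 = 43.43 → 43.
button band: 2 × 4.571 = 9.14 → 9.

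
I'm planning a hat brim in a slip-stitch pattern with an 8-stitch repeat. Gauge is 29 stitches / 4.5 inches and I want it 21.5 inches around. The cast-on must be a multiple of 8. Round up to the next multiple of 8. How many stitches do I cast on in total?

144 stitches.

29 / 4.5 = 6.444 sts per inch.
21.5 × 6.444 = 138.56 sts.
Next multiple of 8: 144.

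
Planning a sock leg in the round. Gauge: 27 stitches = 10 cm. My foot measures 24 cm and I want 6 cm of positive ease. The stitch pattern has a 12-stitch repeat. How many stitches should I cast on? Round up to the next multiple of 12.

CO 84 sts.

Finished = 24 + 6 = 30 cm.
27 / 10 = 2.7 sts/cm.
30 × 2.7 = 81.00 sts.
Next multiple of 12: 84.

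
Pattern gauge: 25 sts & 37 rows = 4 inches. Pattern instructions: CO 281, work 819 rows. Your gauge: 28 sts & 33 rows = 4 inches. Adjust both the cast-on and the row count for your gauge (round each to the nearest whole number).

Stitches: 281 × 28/25 = 314.72 → 315.
Rows: 819 × 33/37 = 730.46 → 730.

Cast on 315 stitches; work 730 rows.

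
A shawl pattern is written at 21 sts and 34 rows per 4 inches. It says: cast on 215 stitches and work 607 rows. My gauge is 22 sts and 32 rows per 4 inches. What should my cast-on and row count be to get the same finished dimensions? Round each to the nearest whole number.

Cast on 225 stitches; work 571 rows.

Stitches: 215 × 22/21 = 225.24 → 225.
Rows: 607 × 32/34 = 571.29 → 571.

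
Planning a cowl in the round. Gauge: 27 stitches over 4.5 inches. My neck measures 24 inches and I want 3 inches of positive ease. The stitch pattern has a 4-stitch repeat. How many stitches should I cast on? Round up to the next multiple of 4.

Finished = 24 + 3 = 27 inches.
27 / 4.5 = 6 sts/in.
27 × 6 = 162.00 sts.
Next multiple of 4: 164.

164 stitches.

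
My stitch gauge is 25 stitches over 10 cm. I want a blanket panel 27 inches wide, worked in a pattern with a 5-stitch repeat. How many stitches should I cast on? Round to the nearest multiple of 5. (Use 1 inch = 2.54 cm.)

Cast on 170 stitches.

27 in = 27 × 2.54 = 68.58 cm.
25 / 10 = 2.5 sts/cm.
68.58 × 2.5 = 171.45 sts.
→ 170.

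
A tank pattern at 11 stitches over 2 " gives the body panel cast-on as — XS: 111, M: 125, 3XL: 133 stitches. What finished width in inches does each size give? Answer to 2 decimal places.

11/2 = 5.5 sts per in.
XS: 111 / 5.5 = 20.182 → 20.18 in.
M: 125 / 5.5 = 22.727 → 22.73 in.
3XL: 133 / 5.5 = 24.182 → 24.18 in.

XS 20.18 inches; M 22.73 inches; 3XL 24.18 inches.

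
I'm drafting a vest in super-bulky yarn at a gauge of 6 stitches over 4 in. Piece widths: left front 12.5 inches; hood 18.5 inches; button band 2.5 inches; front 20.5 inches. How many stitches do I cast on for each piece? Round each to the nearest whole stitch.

left front 19; hood 28; button band 4; front 31.

Rate = 6/4 = 1.5 sts per in.
left front: 12.5 × 1.5 = 18.75 → 19.
hood: 18.5 × 1.5 = 27.75 → 28.
button band: 2.5 × 1.5 = 3.75 → 4.
front: 20.5 × 1.5 = 30.75 → 31.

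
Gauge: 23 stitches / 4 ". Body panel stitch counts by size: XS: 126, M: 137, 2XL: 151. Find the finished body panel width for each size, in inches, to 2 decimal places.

XS 21.91 inches; M 23.83 inches; 2XL 26.26 inches.

23/4 = 5.75 sts per in.
XS: 126 / 5.75 = 21.913 → 21.91 in.
M: 137 / 5.75 = 23.826 → 23.83 in.
2XL: 151 / 5.75 = 26.261 → 26.26 in.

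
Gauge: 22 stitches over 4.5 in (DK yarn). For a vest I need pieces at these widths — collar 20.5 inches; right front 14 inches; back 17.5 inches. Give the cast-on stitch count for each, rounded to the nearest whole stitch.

collar 100; right front 68; back 86.

Rate = 22/4.5 = 4.889 sts per in.
collar: 20.5 × 4.889 = 100.22 → 100.
right front: 14 × 4.889 = 68.44 → 68.
back: 17.5 × 4.889 = 85.56 → 86.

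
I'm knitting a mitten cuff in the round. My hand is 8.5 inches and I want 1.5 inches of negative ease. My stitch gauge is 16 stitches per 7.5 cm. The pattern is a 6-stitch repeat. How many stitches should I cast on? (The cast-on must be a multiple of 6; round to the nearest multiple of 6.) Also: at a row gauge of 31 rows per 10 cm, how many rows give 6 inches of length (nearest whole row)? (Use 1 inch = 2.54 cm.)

Finished = 8.5 − 1.5 = 7 inches.
7 inches × 2.54 = 17.78 cm.
16/7.5 = 2.133 sts per cm; 17.78 × 2.133 = 37.93 sts.
Nearest multiple of 6 → 36.
6 inches = 15.24 cm; × 3.1 = 47.24 → 47 rows.

Cast on 36 stitches; work 47 rows.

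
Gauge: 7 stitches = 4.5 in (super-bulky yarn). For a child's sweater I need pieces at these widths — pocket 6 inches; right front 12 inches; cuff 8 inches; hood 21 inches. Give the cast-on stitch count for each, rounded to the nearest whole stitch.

pocket 9; right front 19; cuff 12; hood 33.

Rate = 7/4.5 = 1.556 sts per in.
pocket: 6 × 1.556 = 9.33 → 9.
right front: 12 × 1.556 = 18.67 → 19.
cuff: 8 × 1.556 = 12.44 → 12.
hood: 21 × 1.556 = 32.67 → 33.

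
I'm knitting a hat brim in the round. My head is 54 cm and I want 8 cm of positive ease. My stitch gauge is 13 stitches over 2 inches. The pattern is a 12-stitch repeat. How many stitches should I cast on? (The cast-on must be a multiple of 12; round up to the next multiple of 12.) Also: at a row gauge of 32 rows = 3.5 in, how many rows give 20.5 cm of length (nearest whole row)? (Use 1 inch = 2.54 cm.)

Finished = 54 + 8 = 62 cm.
62 cm × 1/2.54 = 24.41 inches.
13/2 = 6.5 sts per in; 24.41 × 6.5 = 158.66 sts.
Next multiple of 12 → 168.
20.5 cm = 8.07 inches; × 9.143 = 73.79 → 74 rows.

Cast on 168 stitches; work 74 rows.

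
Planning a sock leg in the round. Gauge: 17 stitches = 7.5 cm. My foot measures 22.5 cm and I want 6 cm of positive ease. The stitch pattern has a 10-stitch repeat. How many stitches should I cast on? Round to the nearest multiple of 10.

Cast on 60 stitches.

Finished = 22.5 + 6 = 28.5 cm.
17 / 7.5 = 2.267 sts/cm.
28.5 × 2.267 = 64.60 sts.
Nearest multiple of 10: 60.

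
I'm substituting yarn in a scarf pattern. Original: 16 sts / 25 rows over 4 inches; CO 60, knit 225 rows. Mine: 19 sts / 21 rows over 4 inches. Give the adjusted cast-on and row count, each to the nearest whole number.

Cast on 71 stitches; work 189 rows.

Stitches: 60 × 19/16 = 71.25 → 71.
Rows: 225 × 21/25 = 189.00 → 189.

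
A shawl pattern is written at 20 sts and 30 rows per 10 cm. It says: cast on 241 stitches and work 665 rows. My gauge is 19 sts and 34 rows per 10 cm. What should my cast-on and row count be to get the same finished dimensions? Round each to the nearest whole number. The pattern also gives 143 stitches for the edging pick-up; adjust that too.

Cast on 229 stitches; work 754 rows; edging pick-up 136 stitches.

Stitches: 241 × 19/20 = 228.95 → 229.
Rows: 665 × 34/30 = 753.67 → 754.
edging pick-up: 143 × 19/20 = 135.85 → 136.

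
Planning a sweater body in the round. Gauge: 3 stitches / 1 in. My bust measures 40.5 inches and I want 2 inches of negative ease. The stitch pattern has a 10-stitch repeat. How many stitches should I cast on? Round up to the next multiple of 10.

Finished = 40.5 − 2 = 38.5 inches.
3 / 1 = 3 sts/in.
38.5 × 3 = 115.50 sts.
Next multiple of 10: 120.

CO 120 sts.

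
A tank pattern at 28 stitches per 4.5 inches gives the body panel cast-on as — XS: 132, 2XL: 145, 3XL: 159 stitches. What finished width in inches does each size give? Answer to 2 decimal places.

28/4.5 = 6.222 sts per in.
XS: 132 / 6.222 = 21.214 → 21.21 in.
2XL: 145 / 6.222 = 23.304 → 23.30 in.
3XL: 159 / 6.222 = 25.554 → 25.55 in.

XS 21.21 inches; 2XL 23.30 inches; 3XL 25.55 inches.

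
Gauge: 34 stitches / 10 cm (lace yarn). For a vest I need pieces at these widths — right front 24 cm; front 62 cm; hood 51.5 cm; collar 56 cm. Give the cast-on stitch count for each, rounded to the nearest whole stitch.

right front 82; front 211; hood 175; collar 190.

Rate = 34/10 = 3.4 sts per cm.
right front: 24 × 3.4 = 81.60 → 82.
front: 62 × 3.4 = 210.80 → 211.
hood: 51.5 × 3.4 = 175.10 → 175.
collar: 56 × 3.4 = 190.40 → 190.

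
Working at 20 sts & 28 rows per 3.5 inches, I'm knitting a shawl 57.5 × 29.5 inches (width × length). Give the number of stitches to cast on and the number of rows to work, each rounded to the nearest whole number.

Stitch gauge = 20/3.5 = 5.714 sts/in; 57.5 × 5.714 = 328.57 → 329 sts.
Row gauge = 28/3.5 = 8 rows/in; 29.5 × 8 = 236.00 → 236 rows.

Cast on 329 stitches and work 236 rows.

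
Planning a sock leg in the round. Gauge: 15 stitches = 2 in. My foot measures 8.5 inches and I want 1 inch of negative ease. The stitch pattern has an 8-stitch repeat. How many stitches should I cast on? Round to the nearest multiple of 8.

Finished = 8.5 − 1 = 7.5 inches.
15 / 2 = 7.5 sts/in.
7.5 × 7.5 = 56.25 sts.
Nearest multiple of 8: 56.

56 stitches.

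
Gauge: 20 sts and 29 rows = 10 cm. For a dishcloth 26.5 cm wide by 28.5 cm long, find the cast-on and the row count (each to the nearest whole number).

Stitch gauge = 20/10 = 2 sts/cm; 26.5 × 2 = 53.00 → 53 sts.
Row gauge = 29/10 = 2.9 rows/cm; 28.5 × 2.9 = 82.65 → 83 rows.

Cast on 53 stitches and work 83 rows.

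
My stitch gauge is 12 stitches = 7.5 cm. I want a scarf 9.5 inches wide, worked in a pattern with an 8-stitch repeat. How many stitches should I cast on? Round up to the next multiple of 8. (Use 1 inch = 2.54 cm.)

9.5 in = 9.5 × 2.54 = 24.13 cm.
12 / 7.5 = 1.6 sts/cm.
24.13 × 1.6 = 38.61 sts.
→ 40.

CO 40 sts.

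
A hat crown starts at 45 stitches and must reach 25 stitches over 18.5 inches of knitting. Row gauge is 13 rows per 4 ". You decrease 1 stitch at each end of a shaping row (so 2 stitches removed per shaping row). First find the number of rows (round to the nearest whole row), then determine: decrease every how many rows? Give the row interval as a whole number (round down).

Decrease every 6th row.

Rows = 18.5 × 3.25 = 60.1 → 60 rows.
Stitches to remove: 20 → 10 shaping rows (at 2 st each).
60 / 10 = 6.00 → every 6 rows.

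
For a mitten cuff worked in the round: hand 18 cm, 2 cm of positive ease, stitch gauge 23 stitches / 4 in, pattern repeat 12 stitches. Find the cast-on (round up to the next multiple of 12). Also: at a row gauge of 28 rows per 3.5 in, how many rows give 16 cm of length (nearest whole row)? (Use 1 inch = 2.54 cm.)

Cast on 48 stitches; work 50 rows.

Finished = 18 + 2 = 20 cm.
20 cm × 1/2.54 = 7.87 inches.
23/4 = 5.75 sts per in; 7.87 × 5.75 = 45.28 sts.
Next multiple of 12 → 48.
16 cm = 6.30 inches; × 8 = 50.39 → 50 rows.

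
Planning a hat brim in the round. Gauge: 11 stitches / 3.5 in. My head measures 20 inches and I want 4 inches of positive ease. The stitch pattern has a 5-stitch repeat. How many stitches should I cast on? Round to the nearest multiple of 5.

Cast on 75 stitches.

Finished = 20 + 4 = 24 inches.
11 / 3.5 = 3.143 sts/in.
24 × 3.143 = 75.43 sts.
Nearest multiple of 5: 75.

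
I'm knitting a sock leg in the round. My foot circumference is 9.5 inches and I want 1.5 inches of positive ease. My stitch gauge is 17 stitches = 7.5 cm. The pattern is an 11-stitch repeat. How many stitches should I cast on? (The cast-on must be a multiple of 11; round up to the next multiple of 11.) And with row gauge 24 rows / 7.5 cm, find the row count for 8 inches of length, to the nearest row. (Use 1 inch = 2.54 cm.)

Finished = 9.5 + 1.5 = 11 inches.
11 inches × 2.54 = 27.94 cm.
17/7.5 = 2.267 sts per cm; 27.94 × 2.267 = 63.33 sts.
Next multiple of 11 → 66.
8 inches = 20.32 cm; × 3.2 = 65.02 → 65 rows.

Cast on 66 stitches; work 65 rows.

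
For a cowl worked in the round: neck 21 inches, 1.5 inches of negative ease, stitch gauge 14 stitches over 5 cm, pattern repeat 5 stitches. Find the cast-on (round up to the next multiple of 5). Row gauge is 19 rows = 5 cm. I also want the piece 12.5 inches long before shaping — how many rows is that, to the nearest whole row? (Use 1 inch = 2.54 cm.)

Cast on 140 stitches; work 121 rows.

Finished = 21 − 1.5 = 19.5 inches.
19.5 inches × 2.54 = 49.53 cm.
14/5 = 2.8 sts per cm; 49.53 × 2.8 = 138.68 sts.
Next multiple of 5 → 140.
12.5 inches = 31.75 cm; × 3.8 = 120.65 → 121 rows.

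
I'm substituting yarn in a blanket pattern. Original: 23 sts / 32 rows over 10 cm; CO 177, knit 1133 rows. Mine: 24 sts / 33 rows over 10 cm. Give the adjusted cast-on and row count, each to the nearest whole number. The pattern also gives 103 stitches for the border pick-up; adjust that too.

Cast on 185 stitches; work 1168 rows; border pick-up 107 stitches.

Stitches: 177 × 24/23 = 184.70 → 185.
Rows: 1133 × 33/32 = 1168.41 → 1168.
border pick-up: 103 × 24/23 = 107.48 → 107.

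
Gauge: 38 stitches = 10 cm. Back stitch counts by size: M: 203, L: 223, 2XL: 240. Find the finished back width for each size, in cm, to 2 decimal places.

M 53.42 cm; L 58.68 cm; 2XL 63.16 cm.

38/10 = 3.8 sts per cm.
M: 203 / 3.8 = 53.421 → 53.42 cm.
L: 223 / 3.8 = 58.684 → 58.68 cm.
2XL: 240 / 3.8 = 63.158 → 63.16 cm.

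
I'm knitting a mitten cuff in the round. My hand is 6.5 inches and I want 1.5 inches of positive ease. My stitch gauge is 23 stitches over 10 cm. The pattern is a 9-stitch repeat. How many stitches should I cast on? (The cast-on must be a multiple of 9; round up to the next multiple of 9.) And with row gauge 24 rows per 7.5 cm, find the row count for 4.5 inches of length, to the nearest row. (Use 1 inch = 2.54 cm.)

Cast on 54 stitches; work 37 rows.

Finished = 6.5 + 1.5 = 8 inches.
8 inches × 2.54 = 20.32 cm.
23/10 = 2.3 sts per cm; 20.32 × 2.3 = 46.74 sts.
Next multiple of 9 → 54.
4.5 inches = 11.43 cm; × 3.2 = 36.58 → 37 rows.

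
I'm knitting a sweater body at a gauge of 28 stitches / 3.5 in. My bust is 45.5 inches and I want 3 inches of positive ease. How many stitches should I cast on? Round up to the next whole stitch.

Cast on 388 stitches.

Finished = 45.5 + 3 = 48.5 in.
28 / 3.5 = 8 sts per inch.
48.50 × 8 = 388.00 sts.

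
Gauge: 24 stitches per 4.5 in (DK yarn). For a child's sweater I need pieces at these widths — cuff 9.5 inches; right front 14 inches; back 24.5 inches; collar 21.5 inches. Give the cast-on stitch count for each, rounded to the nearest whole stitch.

cuff 51; right front 75; back 131; collar 115.

Rate = 24/4.5 = 5.333 sts per in.
cuff: 9.5 × 5.333 = 50.67 → 51.
right front: 14 × 5.333 = 74.67 → 75.
back: 24.5 × 5.333 = 130.67 → 131.
collar: 21.5 × 5.333 = 114.67 → 115.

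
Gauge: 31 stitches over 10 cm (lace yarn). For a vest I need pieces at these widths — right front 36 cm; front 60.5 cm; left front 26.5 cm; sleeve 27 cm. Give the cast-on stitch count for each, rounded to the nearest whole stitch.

Rate = 31/10 = 3.1 sts per cm.
right front: 36 × 3.1 = 111.60 → 112.
front: 60.5 × 3.1 = 187.55 → 188.
left front: 26.5 × 3.1 = 82.15 → 82.
sleeve: 27 × 3.1 = 83.70 → 84.

right front 112; front 188; left front 82; sleeve 84.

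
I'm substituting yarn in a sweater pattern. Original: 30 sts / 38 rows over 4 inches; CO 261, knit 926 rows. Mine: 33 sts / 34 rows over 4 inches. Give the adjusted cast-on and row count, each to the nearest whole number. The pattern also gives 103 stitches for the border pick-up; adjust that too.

Stitches: 261 × 33/30 = 287.10 → 287.
Rows: 926 × 34/38 = 828.53 → 829.
border pick-up: 103 × 33/30 = 113.30 → 113.

Cast on 287 stitches; work 829 rows; border pick-up 113 stitches.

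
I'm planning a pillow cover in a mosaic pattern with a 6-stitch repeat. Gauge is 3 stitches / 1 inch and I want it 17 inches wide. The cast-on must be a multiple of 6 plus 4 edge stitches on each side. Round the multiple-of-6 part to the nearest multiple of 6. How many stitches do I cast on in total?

3 / 1 = 3 sts per inch.
17 × 3 = 51.00 sts.
Less 8 edge sts → 43.00 for the repeat.
Nearest multiple of 6: 42.
Add back 8 edge sts → 50.

50 stitches.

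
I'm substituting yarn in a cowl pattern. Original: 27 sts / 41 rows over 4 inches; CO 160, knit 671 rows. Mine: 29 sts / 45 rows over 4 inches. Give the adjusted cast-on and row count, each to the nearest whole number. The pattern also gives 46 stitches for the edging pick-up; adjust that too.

Stitches: 160 × 29/27 = 171.85 → 172.
Rows: 671 × 45/41 = 736.46 → 736.
edging pick-up: 46 × 29/27 = 49.41 → 49.

Cast on 172 stitches; work 736 rows; edging pick-up 49 stitches.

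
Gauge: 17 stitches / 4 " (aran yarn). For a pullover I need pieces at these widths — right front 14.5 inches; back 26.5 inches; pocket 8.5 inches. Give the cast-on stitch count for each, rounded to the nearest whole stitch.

right front 62; back 113; pocket 36.

Rate = 17/4 = 4.25 sts per in.
right front: 14.5 × 4.25 = 61.62 → 62.
back: 26.5 × 4.25 = 112.62 → 113.
pocket: 8.5 × 4.25 = 36.12 → 36.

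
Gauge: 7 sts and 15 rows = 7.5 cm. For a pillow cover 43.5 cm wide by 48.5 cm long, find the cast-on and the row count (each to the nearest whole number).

Cast on 41 stitches and work 97 rows.

Stitch gauge = 7/7.5 = 0.933 sts/cm; 43.5 × 0.933 = 40.60 → 41 sts.
Row gauge = 15/7.5 = 2 rows/cm; 48.5 × 2 = 97.00 → 97 rows.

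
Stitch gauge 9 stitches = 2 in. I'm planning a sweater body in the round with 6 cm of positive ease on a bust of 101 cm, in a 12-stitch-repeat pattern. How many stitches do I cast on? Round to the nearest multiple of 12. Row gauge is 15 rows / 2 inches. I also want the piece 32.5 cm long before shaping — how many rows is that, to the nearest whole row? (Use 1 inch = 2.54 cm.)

Cast on 192 stitches; work 96 rows.

Finished = 101 + 6 = 107 cm.
107 cm × 1/2.54 = 42.13 inches.
9/2 = 4.5 sts per in; 42.13 × 4.5 = 189.57 sts.
Nearest multiple of 12 → 192.
32.5 cm = 12.80 inches; × 7.5 = 95.96 → 96 rows.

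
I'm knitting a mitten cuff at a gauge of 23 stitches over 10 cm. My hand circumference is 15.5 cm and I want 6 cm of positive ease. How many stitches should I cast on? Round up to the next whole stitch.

Finished = 15.5 + 6 = 21.5 cm.
23 / 10 = 2.3 sts per cm.
21.50 × 2.3 = 49.45 sts.
→ 50 sts.

CO 50 sts.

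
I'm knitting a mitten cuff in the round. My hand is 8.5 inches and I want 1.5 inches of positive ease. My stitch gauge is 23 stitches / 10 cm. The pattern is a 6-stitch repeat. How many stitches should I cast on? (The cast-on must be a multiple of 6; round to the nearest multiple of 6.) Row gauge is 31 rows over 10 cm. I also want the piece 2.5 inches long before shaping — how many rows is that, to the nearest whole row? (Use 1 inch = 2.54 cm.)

Cast on 60 stitches; work 20 rows.

Finished = 8.5 + 1.5 = 10 inches.
10 inches × 2.54 = 25.40 cm.
23/10 = 2.3 sts per cm; 25.40 × 2.3 = 58.42 sts.
Nearest multiple of 6 → 60.
2.5 inches = 6.35 cm; × 3.1 = 19.68 → 20 rows.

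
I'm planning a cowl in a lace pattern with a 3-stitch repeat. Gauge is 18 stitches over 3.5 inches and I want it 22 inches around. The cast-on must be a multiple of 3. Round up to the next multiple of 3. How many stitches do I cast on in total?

114 stitches.

18 / 3.5 = 5.143 sts per inch.
22 × 5.143 = 113.14 sts.
Next multiple of 3: 114.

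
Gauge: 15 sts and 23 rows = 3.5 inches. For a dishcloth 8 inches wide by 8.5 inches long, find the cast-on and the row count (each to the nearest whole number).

Stitch gauge = 15/3.5 = 4.286 sts/in; 8 × 4.286 = 34.29 → 34 sts.
Row gauge = 23/3.5 = 6.571 rows/in; 8.5 × 6.571 = 55.86 → 56 rows.

Cast on 34 stitches and work 56 rows.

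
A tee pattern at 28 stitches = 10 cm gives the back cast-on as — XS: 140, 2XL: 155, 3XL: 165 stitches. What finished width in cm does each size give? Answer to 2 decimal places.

XS 50.00 cm; 2XL 55.36 cm; 3XL 58.93 cm.

28/10 = 2.8 sts per cm.
XS: 140 / 2.8 = 50.000 → 50.00 cm.
2XL: 155 / 2.8 = 55.357 → 55.36 cm.
3XL: 165 / 2.8 = 58.929 → 58.93 cm.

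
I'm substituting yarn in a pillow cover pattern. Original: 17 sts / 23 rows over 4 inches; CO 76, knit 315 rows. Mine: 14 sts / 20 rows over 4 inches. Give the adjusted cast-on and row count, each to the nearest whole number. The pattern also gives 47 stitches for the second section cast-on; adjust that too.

Stitches: 76 × 14/17 = 62.59 → 63.
Rows: 315 × 20/23 = 273.91 → 274.
second section cast-on: 47 × 14/17 = 38.71 → 39.

Cast on 63 stitches; work 274 rows; second section cast-on 39 stitches.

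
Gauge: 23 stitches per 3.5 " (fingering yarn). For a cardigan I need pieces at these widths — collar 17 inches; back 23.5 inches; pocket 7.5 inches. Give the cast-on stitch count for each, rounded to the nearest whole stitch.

Rate = 23/3.5 = 6.571 sts per in.
collar: 17 × 6.571 = 111.71 → 112.
back: 23.5 × 6.571 = 154.43 → 154.
pocket: 7.5 × 6.571 = 49.29 → 49.

collar 112; back 154; pocket 49.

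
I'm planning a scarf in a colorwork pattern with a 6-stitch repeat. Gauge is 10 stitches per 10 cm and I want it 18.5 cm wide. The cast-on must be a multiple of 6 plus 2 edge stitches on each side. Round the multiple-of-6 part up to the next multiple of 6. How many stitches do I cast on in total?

10 / 10 = 1 sts per cm.
18.5 × 1 = 18.50 sts.
Less 4 edge sts → 14.50 for the repeat.
Next multiple of 6: 18.
Add back 4 edge sts → 22.

22 stitches.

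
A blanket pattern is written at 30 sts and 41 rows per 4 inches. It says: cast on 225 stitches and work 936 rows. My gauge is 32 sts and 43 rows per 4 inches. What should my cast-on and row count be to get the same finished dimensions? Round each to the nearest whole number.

Stitches: 225 × 32/30 = 240.00 → 240.
Rows: 936 × 43/41 = 981.66 → 982.

Cast on 240 stitches; work 982 rows.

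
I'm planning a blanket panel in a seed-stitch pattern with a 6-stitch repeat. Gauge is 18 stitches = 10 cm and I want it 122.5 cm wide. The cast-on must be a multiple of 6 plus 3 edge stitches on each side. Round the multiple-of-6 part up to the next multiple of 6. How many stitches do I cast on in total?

18 / 10 = 1.8 sts per cm.
122.5 × 1.8 = 220.50 sts.
Less 6 edge sts → 214.50 for the repeat.
Next multiple of 6: 216.
Add back 6 edge sts → 222.

CO 222 sts.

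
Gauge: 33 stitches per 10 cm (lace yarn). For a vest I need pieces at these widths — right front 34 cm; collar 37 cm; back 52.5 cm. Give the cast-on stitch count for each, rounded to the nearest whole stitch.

Rate = 33/10 = 3.3 sts per cm.
right front: 34 × 3.3 = 112.20 → 112.
collar: 37 × 3.3 = 122.10 → 122.
back: 52.5 × 3.3 = 173.25 → 173.

right front 112; collar 122; back 173.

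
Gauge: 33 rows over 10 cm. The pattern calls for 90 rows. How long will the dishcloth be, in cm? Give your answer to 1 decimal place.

27.3 cm.

33 rows / 10 cm = 3.3 rows per cm.
90 / 3.3 = 27.27 cm.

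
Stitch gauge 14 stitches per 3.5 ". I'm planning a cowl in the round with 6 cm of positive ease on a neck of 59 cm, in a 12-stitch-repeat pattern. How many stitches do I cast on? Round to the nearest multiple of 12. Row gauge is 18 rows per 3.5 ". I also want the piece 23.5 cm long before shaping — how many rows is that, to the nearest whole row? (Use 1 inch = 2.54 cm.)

Finished = 59 + 6 = 65 cm.
65 cm × 1/2.54 = 25.59 inches.
14/3.5 = 4 sts per in; 25.59 × 4 = 102.36 sts.
Nearest multiple of 12 → 108.
23.5 cm = 9.25 inches; × 5.143 = 47.58 → 48 rows.

Cast on 108 stitches; work 48 rows.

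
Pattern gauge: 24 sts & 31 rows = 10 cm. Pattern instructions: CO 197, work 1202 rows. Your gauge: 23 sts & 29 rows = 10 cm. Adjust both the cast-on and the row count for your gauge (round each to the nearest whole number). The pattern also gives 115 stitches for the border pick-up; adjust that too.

Stitches: 197 × 23/24 = 188.79 → 189.
Rows: 1202 × 29/31 = 1124.45 → 1124.
border pick-up: 115 × 23/24 = 110.21 → 110.

Cast on 189 stitches; work 1124 rows; border pick-up 110 stitches.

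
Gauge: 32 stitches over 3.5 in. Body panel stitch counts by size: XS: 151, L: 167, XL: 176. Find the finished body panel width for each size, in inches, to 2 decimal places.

XS 16.52 inches; L 18.27 inches; XL 19.25 inches.

32/3.5 = 9.143 sts per in.
XS: 151 / 9.143 = 16.516 → 16.52 in.
L: 167 / 9.143 = 18.266 → 18.27 in.
XL: 176 / 9.143 = 19.250 → 19.25 in.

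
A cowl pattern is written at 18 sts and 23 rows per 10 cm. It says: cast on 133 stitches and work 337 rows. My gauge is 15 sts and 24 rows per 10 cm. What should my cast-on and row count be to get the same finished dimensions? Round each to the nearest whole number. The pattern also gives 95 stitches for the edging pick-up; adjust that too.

Stitches: 133 × 15/18 = 110.83 → 111.
Rows: 337 × 24/23 = 351.65 → 352.
edging pick-up: 95 × 15/18 = 79.17 → 79.

Cast on 111 stitches; work 352 rows; edging pick-up 79 stitches.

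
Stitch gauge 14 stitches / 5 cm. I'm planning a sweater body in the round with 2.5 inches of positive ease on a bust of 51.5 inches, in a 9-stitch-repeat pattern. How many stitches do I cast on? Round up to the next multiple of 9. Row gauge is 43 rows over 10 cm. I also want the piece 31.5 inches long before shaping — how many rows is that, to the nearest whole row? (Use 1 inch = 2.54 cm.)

Cast on 387 stitches; work 344 rows.

Finished = 51.5 + 2.5 = 54 inches.
54 inches × 2.54 = 137.16 cm.
14/5 = 2.8 sts per cm; 137.16 × 2.8 = 384.05 sts.
Next multiple of 9 → 387.
31.5 inches = 80.01 cm; × 4.3 = 344.04 → 344 rows.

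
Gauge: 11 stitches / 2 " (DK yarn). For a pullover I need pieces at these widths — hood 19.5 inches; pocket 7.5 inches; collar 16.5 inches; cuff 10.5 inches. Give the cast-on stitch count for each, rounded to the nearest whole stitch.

hood 107; pocket 41; collar 91; cuff 58.

Rate = 11/2 = 5.5 sts per in.
hood: 19.5 × 5.5 = 107.25 → 107.
pocket: 7.5 × 5.5 = 41.25 → 41.
collar: 16.5 × 5.5 = 90.75 → 91.
cuff: 10.5 × 5.5 = 57.75 → 58.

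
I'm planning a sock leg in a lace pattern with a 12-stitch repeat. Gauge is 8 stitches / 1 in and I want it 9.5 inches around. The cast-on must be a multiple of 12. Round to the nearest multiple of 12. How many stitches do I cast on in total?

8 / 1 = 8 sts per inch.
9.5 × 8 = 76.00 sts.
Nearest multiple of 12: 72.

Cast on 72 stitches.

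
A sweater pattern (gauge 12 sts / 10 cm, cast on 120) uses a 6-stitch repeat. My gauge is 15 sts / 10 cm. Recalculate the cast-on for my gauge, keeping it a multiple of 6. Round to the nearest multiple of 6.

Cast on 150 stitches.

120 × 15 / 12 = 150.00.
Nearest multiple of 6: 150.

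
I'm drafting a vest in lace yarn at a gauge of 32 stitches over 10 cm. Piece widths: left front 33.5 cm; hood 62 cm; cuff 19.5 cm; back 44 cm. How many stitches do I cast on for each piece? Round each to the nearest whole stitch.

Rate = 32/10 = 3.2 sts per cm.
left front: 33.5 × 3.2 = 107.20 → 107.
hood: 62 × 3.2 = 198.40 → 198.
cuff: 19.5 × 3.2 = 62.40 → 62.
back: 44 × 3.2 = 140.80 → 141.

left front 107; hood 198; cuff 62; back 141.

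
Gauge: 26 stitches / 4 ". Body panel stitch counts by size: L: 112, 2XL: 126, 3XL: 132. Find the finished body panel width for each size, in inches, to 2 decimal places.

L 17.23 inches; 2XL 19.38 inches; 3XL 20.31 inches.

26/4 = 6.5 sts per in.
L: 112 / 6.5 = 17.231 → 17.23 in.
2XL: 126 / 6.5 = 19.385 → 19.38 in.
3XL: 132 / 6.5 = 20.308 → 20.31 in.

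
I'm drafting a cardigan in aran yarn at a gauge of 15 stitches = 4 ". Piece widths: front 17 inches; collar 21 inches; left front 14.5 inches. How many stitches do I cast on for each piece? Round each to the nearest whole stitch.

Rate = 15/4 = 3.75 sts per in.
front: 17 × 3.75 = 63.75 → 64.
collar: 21 × 3.75 = 78.75 → 79.
left front: 14.5 × 3.75 = 54.38 → 54.

front 64; collar 79; left front 54.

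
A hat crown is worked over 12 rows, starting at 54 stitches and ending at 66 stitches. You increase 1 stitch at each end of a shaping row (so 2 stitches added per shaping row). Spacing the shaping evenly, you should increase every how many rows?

Increase every 2nd row.

Stitches to add: |66 − 54| = 12.
Shaping rows needed: 12 / 2 = 6.
12 rows / 6 = every 2 rows.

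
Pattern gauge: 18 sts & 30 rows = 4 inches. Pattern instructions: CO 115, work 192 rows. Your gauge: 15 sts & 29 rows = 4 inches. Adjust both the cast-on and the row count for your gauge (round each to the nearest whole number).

Stitches: 115 × 15/18 = 95.83 → 96.
Rows: 192 × 29/30 = 185.60 → 186.

Cast on 96 stitches; work 186 rows.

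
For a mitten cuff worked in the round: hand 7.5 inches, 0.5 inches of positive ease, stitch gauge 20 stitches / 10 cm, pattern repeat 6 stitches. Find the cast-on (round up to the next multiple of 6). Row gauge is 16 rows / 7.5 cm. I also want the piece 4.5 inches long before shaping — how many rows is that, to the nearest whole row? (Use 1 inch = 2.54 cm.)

Cast on 42 stitches; work 24 rows.

Finished = 7.5 + 0.5 = 8 inches.
8 inches × 2.54 = 20.32 cm.
20/10 = 2 sts per cm; 20.32 × 2 = 40.64 sts.
Next multiple of 6 → 42.
4.5 inches = 11.43 cm; × 2.133 = 24.38 → 24 rows.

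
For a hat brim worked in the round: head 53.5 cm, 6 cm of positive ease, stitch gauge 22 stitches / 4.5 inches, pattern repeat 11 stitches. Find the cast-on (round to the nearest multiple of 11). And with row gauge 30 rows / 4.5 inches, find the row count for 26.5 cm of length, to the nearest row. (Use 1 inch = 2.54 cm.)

Cast on 110 stitches; work 70 rows.

Finished = 53.5 + 6 = 59.5 cm.
59.5 cm × 1/2.54 = 23.43 inches.
22/4.5 = 4.889 sts per in; 23.43 × 4.889 = 114.52 sts.
Nearest multiple of 11 → 110.
26.5 cm = 10.43 inches; × 6.667 = 69.55 → 70 rows.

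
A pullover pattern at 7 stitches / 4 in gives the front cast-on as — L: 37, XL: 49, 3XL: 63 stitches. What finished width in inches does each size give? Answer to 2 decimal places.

L 21.14 inches; XL 28.00 inches; 3XL 36.00 inches.

7/4 = 1.75 sts per in.
L: 37 / 1.75 = 21.143 → 21.14 in.
XL: 49 / 1.75 = 28.000 → 28.00 in.
3XL: 63 / 1.75 = 36.000 → 36.00 in.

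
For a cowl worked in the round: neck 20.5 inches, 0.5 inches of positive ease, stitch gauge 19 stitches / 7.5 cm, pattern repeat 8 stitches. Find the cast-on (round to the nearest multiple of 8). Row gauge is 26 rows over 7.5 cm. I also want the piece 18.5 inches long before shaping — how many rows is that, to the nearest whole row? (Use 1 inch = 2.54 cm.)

Finished = 20.5 + 0.5 = 21 inches.
21 inches × 2.54 = 53.34 cm.
19/7.5 = 2.533 sts per cm; 53.34 × 2.533 = 135.13 sts.
Nearest multiple of 8 → 136.
18.5 inches = 46.99 cm; × 3.467 = 162.90 → 163 rows.

Cast on 136 stitches; work 163 rows.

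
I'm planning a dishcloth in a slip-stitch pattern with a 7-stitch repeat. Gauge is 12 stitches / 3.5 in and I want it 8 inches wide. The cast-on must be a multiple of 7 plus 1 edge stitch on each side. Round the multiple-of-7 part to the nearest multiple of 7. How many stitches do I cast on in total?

CO 30 sts.

12 / 3.5 = 3.429 sts per inch.
8 × 3.429 = 27.43 sts.
Less 2 edge sts → 25.43 for the repeat.
Nearest multiple of 7: 28.
Add back 2 edge sts → 30.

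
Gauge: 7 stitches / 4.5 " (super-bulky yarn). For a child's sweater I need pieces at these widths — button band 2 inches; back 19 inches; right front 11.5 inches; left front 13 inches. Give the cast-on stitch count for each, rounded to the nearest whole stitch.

Rate = 7/4.5 = 1.556 sts per in.
button band: 2 × 1.556 = 3.11 → 3.
back: 19 × 1.556 = 29.56 → 30.
right front: 11.5 × 1.556 = 17.89 → 18.
left front: 13 × 1.556 = 20.22 → 20.

button band 3; back 30; right front 18; left front 20.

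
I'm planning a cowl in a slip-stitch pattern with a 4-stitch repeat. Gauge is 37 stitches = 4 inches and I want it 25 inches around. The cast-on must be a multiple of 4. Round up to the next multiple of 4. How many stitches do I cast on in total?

Cast on 232 stitches.

37 / 4 = 9.25 sts per inch.
25 × 9.25 = 231.25 sts.
Next multiple of 4: 232.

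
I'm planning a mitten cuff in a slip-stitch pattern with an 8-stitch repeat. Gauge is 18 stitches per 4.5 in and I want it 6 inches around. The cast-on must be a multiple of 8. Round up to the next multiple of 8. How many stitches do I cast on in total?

18 / 4.5 = 4 sts per inch.
6 × 4 = 24.00 sts.
Next multiple of 8: 24.

Cast on 24 stitches.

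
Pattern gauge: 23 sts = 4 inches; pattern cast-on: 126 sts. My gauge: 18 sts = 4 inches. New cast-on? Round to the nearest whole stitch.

Cast on 99 stitches.

Scale factor = 18 / 23 = 0.783.
126 × 18 / 23 = 98.61 sts.
→ 99 sts.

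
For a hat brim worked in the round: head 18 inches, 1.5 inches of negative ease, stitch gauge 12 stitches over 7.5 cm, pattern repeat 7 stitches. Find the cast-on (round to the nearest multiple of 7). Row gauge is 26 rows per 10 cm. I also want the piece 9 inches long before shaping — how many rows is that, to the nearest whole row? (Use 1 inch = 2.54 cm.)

Finished = 18 − 1.5 = 16.5 inches.
16.5 inches × 2.54 = 41.91 cm.
12/7.5 = 1.6 sts per cm; 41.91 × 1.6 = 67.06 sts.
Nearest multiple of 7 → 70.
9 inches = 22.86 cm; × 2.6 = 59.44 → 59 rows.

Cast on 70 stitches; work 59 rows.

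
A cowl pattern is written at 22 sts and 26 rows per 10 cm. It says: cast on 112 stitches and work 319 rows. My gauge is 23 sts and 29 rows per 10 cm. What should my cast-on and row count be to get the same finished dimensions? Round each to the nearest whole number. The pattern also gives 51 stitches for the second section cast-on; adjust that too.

Cast on 117 stitches; work 356 rows; second section cast-on 53 stitches.

Stitches: 112 × 23/22 = 117.09 → 117.
Rows: 319 × 29/26 = 355.81 → 356.
second section cast-on: 51 × 23/22 = 53.32 → 53.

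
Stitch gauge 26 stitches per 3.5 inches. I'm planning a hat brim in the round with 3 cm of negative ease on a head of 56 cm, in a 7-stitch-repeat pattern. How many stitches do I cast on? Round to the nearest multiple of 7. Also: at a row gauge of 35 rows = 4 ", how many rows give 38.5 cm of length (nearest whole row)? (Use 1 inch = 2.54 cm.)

Cast on 154 stitches; work 133 rows.

Finished = 56 − 3 = 53 cm.
53 cm × 1/2.54 = 20.87 inches.
26/3.5 = 7.429 sts per in; 20.87 × 7.429 = 155.01 sts.
Nearest multiple of 7 → 154.
38.5 cm = 15.16 inches; × 8.75 = 132.63 → 133 rows.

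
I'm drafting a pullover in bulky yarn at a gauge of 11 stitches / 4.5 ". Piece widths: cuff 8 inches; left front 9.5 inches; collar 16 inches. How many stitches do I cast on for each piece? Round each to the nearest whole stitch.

Rate = 11/4.5 = 2.444 sts per in.
cuff: 8 × 2.444 = 19.56 → 20.
left front: 9.5 × 2.444 = 23.22 → 23.
collar: 16 × 2.444 = 39.11 → 39.

cuff 20; left front 23; collar 39.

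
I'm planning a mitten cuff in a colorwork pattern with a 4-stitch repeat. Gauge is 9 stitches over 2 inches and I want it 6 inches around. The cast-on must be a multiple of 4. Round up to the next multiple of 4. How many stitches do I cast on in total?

9 / 2 = 4.5 sts per inch.
6 × 4.5 = 27.00 sts.
Next multiple of 4: 28.

CO 28 sts.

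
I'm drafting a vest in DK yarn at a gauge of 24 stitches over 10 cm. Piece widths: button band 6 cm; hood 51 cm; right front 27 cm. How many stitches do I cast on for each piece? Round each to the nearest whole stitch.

Rate = 24/10 = 2.4 sts per cm.
button band: 6 × 2.4 = 14.40 → 14.
hood: 51 × 2.4 = 122.40 → 122.
right front: 27 × 2.4 = 64.80 → 65.

button band 14; hood 122; right front 65.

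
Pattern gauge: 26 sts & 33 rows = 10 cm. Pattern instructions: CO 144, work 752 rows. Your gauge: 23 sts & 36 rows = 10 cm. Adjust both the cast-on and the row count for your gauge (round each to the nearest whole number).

Cast on 127 stitches; work 820 rows.

Stitches: 144 × 23/26 = 127.38 → 127.
Rows: 752 × 36/33 = 820.36 → 820.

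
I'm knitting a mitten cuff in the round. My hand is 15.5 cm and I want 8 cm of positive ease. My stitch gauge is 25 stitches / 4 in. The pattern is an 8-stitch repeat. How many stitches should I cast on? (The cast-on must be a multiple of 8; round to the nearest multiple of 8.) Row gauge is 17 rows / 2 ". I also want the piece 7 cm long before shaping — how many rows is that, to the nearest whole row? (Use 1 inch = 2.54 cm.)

Finished = 15.5 + 8 = 23.5 cm.
23.5 cm × 1/2.54 = 9.25 inches.
25/4 = 6.25 sts per in; 9.25 × 6.25 = 57.82 sts.
Nearest multiple of 8 → 56.
7 cm = 2.76 inches; × 8.5 = 23.43 → 23 rows.

Cast on 56 stitches; work 23 rows.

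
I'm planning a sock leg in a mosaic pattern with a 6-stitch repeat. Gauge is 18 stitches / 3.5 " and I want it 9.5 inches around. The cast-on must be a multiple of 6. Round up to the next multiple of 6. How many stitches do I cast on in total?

CO 54 sts.

18 / 3.5 = 5.143 sts per inch.
9.5 × 5.143 = 48.86 sts.
Next multiple of 6: 54.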